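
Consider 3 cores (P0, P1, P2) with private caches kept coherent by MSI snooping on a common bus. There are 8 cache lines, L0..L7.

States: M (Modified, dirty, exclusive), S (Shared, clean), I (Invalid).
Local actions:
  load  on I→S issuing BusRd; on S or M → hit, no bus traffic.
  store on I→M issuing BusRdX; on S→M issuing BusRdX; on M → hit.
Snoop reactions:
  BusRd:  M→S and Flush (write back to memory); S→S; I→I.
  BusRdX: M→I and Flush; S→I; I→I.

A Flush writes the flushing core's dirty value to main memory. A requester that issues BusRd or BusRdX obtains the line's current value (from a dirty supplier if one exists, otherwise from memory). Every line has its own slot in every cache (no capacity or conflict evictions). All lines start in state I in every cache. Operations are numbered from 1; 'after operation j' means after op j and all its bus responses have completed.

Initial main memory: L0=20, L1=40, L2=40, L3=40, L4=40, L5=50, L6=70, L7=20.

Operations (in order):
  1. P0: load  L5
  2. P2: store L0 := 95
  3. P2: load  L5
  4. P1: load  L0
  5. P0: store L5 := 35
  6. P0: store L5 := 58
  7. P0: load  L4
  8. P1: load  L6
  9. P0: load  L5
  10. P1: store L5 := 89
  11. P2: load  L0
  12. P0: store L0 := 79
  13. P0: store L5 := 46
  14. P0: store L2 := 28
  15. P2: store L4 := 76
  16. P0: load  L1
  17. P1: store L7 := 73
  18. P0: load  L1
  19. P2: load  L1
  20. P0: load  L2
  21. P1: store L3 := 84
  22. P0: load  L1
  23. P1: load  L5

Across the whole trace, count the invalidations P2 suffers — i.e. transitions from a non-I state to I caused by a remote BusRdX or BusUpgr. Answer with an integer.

step 1: P0: load  L5  ⟶  SII  (L5)  txn=BusRd  M[L5]=50
step 2: P2: store L0 := 95  ⟶  IIM  (L0)  txn=BusRdX  M[L0]=20
step 3: P2: load  L5  ⟶  SIS  (L5)  txn=BusRd  M[L5]=50
step 4: P1: load  L0  ⟶  ISS  (L0)  txn=BusRd+Flush  M[L0]=95
step 5: P0: store L5 := 35  ⟶  MII  (L5)  txn=BusRdX  M[L5]=50
step 6: P0: store L5 := 58  ⟶  MII  (L5)  txn=∅  M[L5]=50
step 7: P0: load  L4  ⟶  SII  (L4)  txn=BusRd  M[L4]=40
step 8: P1: load  L6  ⟶  ISI  (L6)  txn=BusRd  M[L6]=70
step 9: P0: load  L5  ⟶  MII  (L5)  txn=∅  M[L5]=50
step 10: P1: store L5 := 89  ⟶  IMI  (L5)  txn=BusRdX+Flush  M[L5]=58
step 11: P2: load  L0  ⟶  ISS  (L0)  txn=∅  M[L0]=95
step 12: P0: store L0 := 79  ⟶  MII  (L0)  txn=BusRdX  M[L0]=95
step 13: P0: store L5 := 46  ⟶  MII  (L5)  txn=BusRdX+Flush  M[L5]=89
step 14: P0: store L2 := 28  ⟶  MII  (L2)  txn=BusRdX  M[L2]=40
step 15: P2: store L4 := 76  ⟶  IIM  (L4)  txn=BusRdX  M[L4]=40
step 16: P0: load  L1  ⟶  SII  (L1)  txn=BusRd  M[L1]=40
step 17: P1: store L7 := 73  ⟶  IMI  (L7)  txn=BusRdX  M[L7]=20
step 18: P0: load  L1  ⟶  SII  (L1)  txn=∅  M[L1]=40
step 19: P2: load  L1  ⟶  SIS  (L1)  txn=BusRd  M[L1]=40
step 20: P0: load  L2  ⟶  MII  (L2)  txn=∅  M[L2]=40
step 21: P1: store L3 := 84  ⟶  IMI  (L3)  txn=BusRdX  M[L3]=40
step 22: P0: load  L1  ⟶  SIS  (L1)  txn=∅  M[L1]=40
step 23: P1: load  L5  ⟶  SSI  (L5)  txn=BusRd+Flush  M[L5]=46

invalidations = 2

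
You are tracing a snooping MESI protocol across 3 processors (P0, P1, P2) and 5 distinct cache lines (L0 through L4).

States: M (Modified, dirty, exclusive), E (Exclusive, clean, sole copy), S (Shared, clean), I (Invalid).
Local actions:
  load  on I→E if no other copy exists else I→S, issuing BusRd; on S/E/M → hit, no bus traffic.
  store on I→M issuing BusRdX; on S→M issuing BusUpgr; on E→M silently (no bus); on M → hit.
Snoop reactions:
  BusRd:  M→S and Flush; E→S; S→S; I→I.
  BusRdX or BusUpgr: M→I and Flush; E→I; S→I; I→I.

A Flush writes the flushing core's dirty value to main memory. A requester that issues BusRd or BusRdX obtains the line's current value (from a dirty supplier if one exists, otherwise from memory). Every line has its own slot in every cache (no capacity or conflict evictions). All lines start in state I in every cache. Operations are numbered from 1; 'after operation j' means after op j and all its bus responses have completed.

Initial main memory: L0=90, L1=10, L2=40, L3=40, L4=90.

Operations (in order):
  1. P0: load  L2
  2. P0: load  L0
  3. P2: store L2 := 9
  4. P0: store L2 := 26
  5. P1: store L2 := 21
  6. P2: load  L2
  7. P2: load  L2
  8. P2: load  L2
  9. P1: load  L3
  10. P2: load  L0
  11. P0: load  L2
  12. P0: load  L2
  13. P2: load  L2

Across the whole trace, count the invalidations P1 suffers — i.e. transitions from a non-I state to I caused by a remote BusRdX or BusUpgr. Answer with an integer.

[1] P0: load  L2 | P0:E(40), P1:I, P2:I | bus: BusRd
[2] P0: load  L0 | P0:E(90), P1:I, P2:I | bus: BusRd
[3] P2: store L2 := 9 | P0:I, P1:I, P2:M(9) | bus: BusRdX
[4] P0: store L2 := 26 | P0:M(26), P1:I, P2:I | bus: BusRdX,Flush
[5] P1: store L2 := 21 | P0:I, P1:M(21), P2:I | bus: BusRdX,Flush
[6] P2: load  L2 | P0:I, P1:S(21), P2:S(21) | bus: BusRd,Flush
[7] P2: load  L2 | P0:I, P1:S(21), P2:S(21) | bus: none
[8] P2: load  L2 | P0:I, P1:S(21), P2:S(21) | bus: none
[9] P1: load  L3 | P0:I, P1:E(40), P2:I | bus: BusRd
[10] P2: load  L0 | P0:S(90), P1:I, P2:S(90) | bus: BusRd
[11] P0: load  L2 | P0:S(21), P1:S(21), P2:S(21) | bus: BusRd
[12] P0: load  L2 | P0:S(21), P1:S(21), P2:S(21) | bus: none
[13] P2: load  L2 | P0:S(21), P1:S(21), P2:S(21) | bus: none

invalidations = 0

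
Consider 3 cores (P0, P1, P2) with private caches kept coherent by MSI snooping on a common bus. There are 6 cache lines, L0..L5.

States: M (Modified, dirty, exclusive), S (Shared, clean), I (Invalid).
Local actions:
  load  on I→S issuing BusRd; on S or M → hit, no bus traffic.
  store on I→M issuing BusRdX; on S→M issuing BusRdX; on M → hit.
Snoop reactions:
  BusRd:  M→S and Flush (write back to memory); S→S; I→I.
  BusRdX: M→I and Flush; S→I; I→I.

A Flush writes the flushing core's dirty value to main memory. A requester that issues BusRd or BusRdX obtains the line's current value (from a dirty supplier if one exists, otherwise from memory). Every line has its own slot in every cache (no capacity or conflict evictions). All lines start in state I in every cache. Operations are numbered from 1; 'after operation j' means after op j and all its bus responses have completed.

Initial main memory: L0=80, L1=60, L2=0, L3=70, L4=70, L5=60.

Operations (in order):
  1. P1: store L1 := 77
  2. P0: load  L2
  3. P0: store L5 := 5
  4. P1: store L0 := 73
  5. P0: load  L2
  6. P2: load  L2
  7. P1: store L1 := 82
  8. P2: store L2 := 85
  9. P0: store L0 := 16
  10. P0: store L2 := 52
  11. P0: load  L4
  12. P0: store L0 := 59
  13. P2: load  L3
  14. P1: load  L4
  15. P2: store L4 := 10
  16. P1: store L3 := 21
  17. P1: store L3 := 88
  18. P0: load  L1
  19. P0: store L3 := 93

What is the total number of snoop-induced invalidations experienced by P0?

invalidations = 2

  op1 P1: store L1 := 77 → I/M/I on L1; bus BusRdX; mem=60
  op2 P0: load  L2 → S/I/I on L2; bus BusRd; mem=0
  op3 P0: store L5 := 5 → M/I/I on L5; bus BusRdX; mem=60
  op4 P1: store L0 := 73 → I/M/I on L0; bus BusRdX; mem=80
  op5 P0: load  L2 → S/I/I on L2; bus (none); mem=0
  op6 P2: load  L2 → S/I/S on L2; bus BusRd; mem=0
  op7 P1: store L1 := 82 → I/M/I on L1; bus (none); mem=60
  op8 P2: store L2 := 85 → I/I/M on L2; bus BusRdX; mem=0
  op9 P0: store L0 := 16 → M/I/I on L0; bus BusRdX Flush; mem=73
  op10 P0: store L2 := 52 → M/I/I on L2; bus BusRdX Flush; mem=85
  op11 P0: load  L4 → S/I/I on L4; bus BusRd; mem=70
  op12 P0: store L0 := 59 → M/I/I on L0; bus (none); mem=73
  op13 P2: load  L3 → I/I/S on L3; bus BusRd; mem=70
  op14 P1: load  L4 → S/S/I on L4; bus BusRd; mem=70
  op15 P2: store L4 := 10 → I/I/M on L4; bus BusRdX; mem=70
  op16 P1: store L3 := 21 → I/M/I on L3; bus BusRdX; mem=70
  op17 P1: store L3 := 88 → I/M/I on L3; bus (none); mem=70
  op18 P0: load  L1 → S/S/I on L1; bus BusRd Flush; mem=82
  op19 P0: store L3 := 93 → M/I/I on L3; bus BusRdX Flush; mem=88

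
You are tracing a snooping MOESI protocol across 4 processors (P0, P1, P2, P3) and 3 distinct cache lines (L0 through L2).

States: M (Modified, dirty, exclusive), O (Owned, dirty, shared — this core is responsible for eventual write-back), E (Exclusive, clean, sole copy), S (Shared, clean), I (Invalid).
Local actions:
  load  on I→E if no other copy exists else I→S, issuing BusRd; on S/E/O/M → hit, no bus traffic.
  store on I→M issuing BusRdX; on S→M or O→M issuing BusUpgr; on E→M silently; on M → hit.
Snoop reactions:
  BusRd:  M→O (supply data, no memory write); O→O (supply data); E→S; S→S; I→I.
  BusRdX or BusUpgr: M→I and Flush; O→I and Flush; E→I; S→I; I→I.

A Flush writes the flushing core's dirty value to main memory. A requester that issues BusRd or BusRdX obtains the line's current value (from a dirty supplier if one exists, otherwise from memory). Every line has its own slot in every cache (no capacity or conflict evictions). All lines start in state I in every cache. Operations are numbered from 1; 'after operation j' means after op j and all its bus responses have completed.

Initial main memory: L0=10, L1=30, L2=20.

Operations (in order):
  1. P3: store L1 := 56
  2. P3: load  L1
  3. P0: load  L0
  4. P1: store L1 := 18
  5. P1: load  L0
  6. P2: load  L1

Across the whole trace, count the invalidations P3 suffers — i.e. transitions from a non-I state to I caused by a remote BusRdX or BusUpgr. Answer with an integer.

invalidations = 1

[1] P3: store L1 := 56 | P0:I, P1:I, P2:I, P3:M(56) | bus: BusRdX
[2] P3: load  L1 | P0:I, P1:I, P2:I, P3:M(56) | bus: none
[3] P0: load  L0 | P0:E(10), P1:I, P2:I, P3:I | bus: BusRd
[4] P1: store L1 := 18 | P0:I, P1:M(18), P2:I, P3:I | bus: BusRdX,Flush
[5] P1: load  L0 | P0:S(10), P1:S(10), P2:I, P3:I | bus: BusRd
[6] P2: load  L1 | P0:I, P1:O(18), P2:S(18), P3:I | bus: BusRd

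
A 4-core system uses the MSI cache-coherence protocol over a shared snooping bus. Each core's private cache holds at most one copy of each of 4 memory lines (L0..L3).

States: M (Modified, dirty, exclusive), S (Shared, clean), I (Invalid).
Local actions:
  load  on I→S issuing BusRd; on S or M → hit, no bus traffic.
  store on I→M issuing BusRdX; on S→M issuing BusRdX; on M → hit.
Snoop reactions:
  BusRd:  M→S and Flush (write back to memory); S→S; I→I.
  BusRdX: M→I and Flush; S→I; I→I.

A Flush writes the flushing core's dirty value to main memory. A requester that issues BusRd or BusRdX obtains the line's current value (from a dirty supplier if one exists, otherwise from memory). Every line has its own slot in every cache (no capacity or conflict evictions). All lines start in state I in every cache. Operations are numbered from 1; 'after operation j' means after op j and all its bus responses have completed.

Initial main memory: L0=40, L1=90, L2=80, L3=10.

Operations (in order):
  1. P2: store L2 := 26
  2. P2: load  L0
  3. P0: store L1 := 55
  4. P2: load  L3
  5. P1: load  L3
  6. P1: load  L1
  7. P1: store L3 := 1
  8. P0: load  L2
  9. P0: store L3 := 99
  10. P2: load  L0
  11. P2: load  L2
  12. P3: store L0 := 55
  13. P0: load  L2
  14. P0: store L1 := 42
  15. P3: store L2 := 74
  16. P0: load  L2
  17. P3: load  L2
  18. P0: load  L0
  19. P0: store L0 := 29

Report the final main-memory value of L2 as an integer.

memory[L2] = 74

  op1 P2: store L2 := 26 → I/I/M/I on L2; bus BusRdX; mem=80
  op2 P2: load  L0 → I/I/S/I on L0; bus BusRd; mem=40
  op3 P0: store L1 := 55 → M/I/I/I on L1; bus BusRdX; mem=90
  op4 P2: load  L3 → I/I/S/I on L3; bus BusRd; mem=10
  op5 P1: load  L3 → I/S/S/I on L3; bus BusRd; mem=10
  op6 P1: load  L1 → S/S/I/I on L1; bus BusRd Flush; mem=55
  op7 P1: store L3 := 1 → I/M/I/I on L3; bus BusRdX; mem=10
  op8 P0: load  L2 → S/I/S/I on L2; bus BusRd Flush; mem=26
  op9 P0: store L3 := 99 → M/I/I/I on L3; bus BusRdX Flush; mem=1
  op10 P2: load  L0 → I/I/S/I on L0; bus (none); mem=40
  op11 P2: load  L2 → S/I/S/I on L2; bus (none); mem=26
  op12 P3: store L0 := 55 → I/I/I/M on L0; bus BusRdX; mem=40
  op13 P0: load  L2 → S/I/S/I on L2; bus (none); mem=26
  op14 P0: store L1 := 42 → M/I/I/I on L1; bus BusRdX; mem=55
  op15 P3: store L2 := 74 → I/I/I/M on L2; bus BusRdX; mem=26
  op16 P0: load  L2 → S/I/I/S on L2; bus BusRd Flush; mem=74
  op17 P3: load  L2 → S/I/I/S on L2; bus (none); mem=74
  op18 P0: load  L0 → S/I/I/S on L0; bus BusRd Flush; mem=55
  op19 P0: store L0 := 29 → M/I/I/I on L0; bus BusRdX; mem=55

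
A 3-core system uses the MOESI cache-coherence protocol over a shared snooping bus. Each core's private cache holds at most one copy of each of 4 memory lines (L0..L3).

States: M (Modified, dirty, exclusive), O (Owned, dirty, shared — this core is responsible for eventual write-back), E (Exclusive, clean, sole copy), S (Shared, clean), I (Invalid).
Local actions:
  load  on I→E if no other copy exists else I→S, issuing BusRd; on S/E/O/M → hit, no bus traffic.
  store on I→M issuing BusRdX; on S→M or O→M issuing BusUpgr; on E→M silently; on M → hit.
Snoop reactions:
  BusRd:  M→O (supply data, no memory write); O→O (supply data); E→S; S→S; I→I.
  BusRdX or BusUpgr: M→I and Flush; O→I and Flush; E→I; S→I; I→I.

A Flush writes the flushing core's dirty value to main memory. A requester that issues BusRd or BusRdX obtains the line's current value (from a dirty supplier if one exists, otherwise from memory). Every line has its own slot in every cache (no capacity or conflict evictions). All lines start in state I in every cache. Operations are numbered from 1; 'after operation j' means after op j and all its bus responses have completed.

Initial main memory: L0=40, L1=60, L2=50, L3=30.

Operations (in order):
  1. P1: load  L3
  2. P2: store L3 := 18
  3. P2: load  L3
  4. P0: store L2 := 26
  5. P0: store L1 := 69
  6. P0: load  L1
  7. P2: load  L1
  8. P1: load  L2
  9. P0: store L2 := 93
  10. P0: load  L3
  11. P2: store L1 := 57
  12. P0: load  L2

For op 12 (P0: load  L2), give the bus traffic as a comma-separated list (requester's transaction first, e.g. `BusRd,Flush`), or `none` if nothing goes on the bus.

bus = none

[1] P1: load  L3 | P0:I, P1:E(30), P2:I | bus: BusRd
[2] P2: store L3 := 18 | P0:I, P1:I, P2:M(18) | bus: BusRdX
[3] P2: load  L3 | P0:I, P1:I, P2:M(18) | bus: none
[4] P0: store L2 := 26 | P0:M(26), P1:I, P2:I | bus: BusRdX
[5] P0: store L1 := 69 | P0:M(69), P1:I, P2:I | bus: BusRdX
[6] P0: load  L1 | P0:M(69), P1:I, P2:I | bus: none
[7] P2: load  L1 | P0:O(69), P1:I, P2:S(69) | bus: BusRd
[8] P1: load  L2 | P0:O(26), P1:S(26), P2:I | bus: BusRd
[9] P0: store L2 := 93 | P0:M(93), P1:I, P2:I | bus: BusUpgr
[10] P0: load  L3 | P0:S(18), P1:I, P2:O(18) | bus: BusRd
[11] P2: store L1 := 57 | P0:I, P1:I, P2:M(57) | bus: BusUpgr,Flush
[12] P0: load  L2 | P0:M(93), P1:I, P2:I | bus: none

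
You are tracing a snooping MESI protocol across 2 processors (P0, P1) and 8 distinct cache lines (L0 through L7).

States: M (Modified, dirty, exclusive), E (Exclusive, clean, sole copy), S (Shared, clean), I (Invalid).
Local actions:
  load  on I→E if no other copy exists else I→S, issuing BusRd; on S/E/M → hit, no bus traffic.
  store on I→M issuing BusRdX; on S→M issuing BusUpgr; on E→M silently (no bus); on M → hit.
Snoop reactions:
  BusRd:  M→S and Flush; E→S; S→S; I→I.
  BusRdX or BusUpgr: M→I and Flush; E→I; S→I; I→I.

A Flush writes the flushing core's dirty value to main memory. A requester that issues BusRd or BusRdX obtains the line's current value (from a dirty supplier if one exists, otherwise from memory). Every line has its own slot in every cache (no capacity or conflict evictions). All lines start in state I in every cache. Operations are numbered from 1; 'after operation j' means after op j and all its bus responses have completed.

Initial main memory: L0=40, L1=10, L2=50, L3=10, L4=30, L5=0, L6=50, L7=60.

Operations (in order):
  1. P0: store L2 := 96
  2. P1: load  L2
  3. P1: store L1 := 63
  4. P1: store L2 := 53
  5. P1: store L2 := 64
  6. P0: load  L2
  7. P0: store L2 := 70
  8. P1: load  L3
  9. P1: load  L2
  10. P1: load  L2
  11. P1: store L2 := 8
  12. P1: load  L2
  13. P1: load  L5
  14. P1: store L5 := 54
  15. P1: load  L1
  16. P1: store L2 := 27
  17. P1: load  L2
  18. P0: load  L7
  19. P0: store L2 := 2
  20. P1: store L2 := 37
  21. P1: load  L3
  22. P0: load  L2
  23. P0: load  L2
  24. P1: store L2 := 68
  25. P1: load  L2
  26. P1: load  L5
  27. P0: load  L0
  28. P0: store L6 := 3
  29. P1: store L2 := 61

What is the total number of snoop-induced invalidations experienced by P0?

step 1: P0: store L2 := 96  ⟶  MI  (L2)  txn=BusRdX  M[L2]=50
step 2: P1: load  L2  ⟶  SS  (L2)  txn=BusRd+Flush  M[L2]=96
step 3: P1: store L1 := 63  ⟶  IM  (L1)  txn=BusRdX  M[L1]=10
step 4: P1: store L2 := 53  ⟶  IM  (L2)  txn=BusUpgr  M[L2]=96
step 5: P1: store L2 := 64  ⟶  IM  (L2)  txn=∅  M[L2]=96
step 6: P0: load  L2  ⟶  SS  (L2)  txn=BusRd+Flush  M[L2]=64
step 7: P0: store L2 := 70  ⟶  MI  (L2)  txn=BusUpgr  M[L2]=64
step 8: P1: load  L3  ⟶  IE  (L3)  txn=BusRd  M[L3]=10
step 9: P1: load  L2  ⟶  SS  (L2)  txn=BusRd+Flush  M[L2]=70
step 10: P1: load  L2  ⟶  SS  (L2)  txn=∅  M[L2]=70
step 11: P1: store L2 := 8  ⟶  IM  (L2)  txn=BusUpgr  M[L2]=70
step 12: P1: load  L2  ⟶  IM  (L2)  txn=∅  M[L2]=70
step 13: P1: load  L5  ⟶  IE  (L5)  txn=BusRd  M[L5]=0
step 14: P1: store L5 := 54  ⟶  IM  (L5)  txn=∅  M[L5]=0
step 15: P1: load  L1  ⟶  IM  (L1)  txn=∅  M[L1]=10
step 16: P1: store L2 := 27  ⟶  IM  (L2)  txn=∅  M[L2]=70
step 17: P1: load  L2  ⟶  IM  (L2)  txn=∅  M[L2]=70
step 18: P0: load  L7  ⟶  EI  (L7)  txn=BusRd  M[L7]=60
step 19: P0: store L2 := 2  ⟶  MI  (L2)  txn=BusRdX+Flush  M[L2]=27
step 20: P1: store L2 := 37  ⟶  IM  (L2)  txn=BusRdX+Flush  M[L2]=2
step 21: P1: load  L3  ⟶  IE  (L3)  txn=∅  M[L3]=10
step 22: P0: load  L2  ⟶  SS  (L2)  txn=BusRd+Flush  M[L2]=37
step 23: P0: load  L2  ⟶  SS  (L2)  txn=∅  M[L2]=37
step 24: P1: store L2 := 68  ⟶  IM  (L2)  txn=BusUpgr  M[L2]=37
step 25: P1: load  L2  ⟶  IM  (L2)  txn=∅  M[L2]=37
step 26: P1: load  L5  ⟶  IM  (L5)  txn=∅  M[L5]=0
step 27: P0: load  L0  ⟶  EI  (L0)  txn=BusRd  M[L0]=40
step 28: P0: store L6 := 3  ⟶  MI  (L6)  txn=BusRdX  M[L6]=50
step 29: P1: store L2 := 61  ⟶  IM  (L2)  txn=∅  M[L2]=37

invalidations = 4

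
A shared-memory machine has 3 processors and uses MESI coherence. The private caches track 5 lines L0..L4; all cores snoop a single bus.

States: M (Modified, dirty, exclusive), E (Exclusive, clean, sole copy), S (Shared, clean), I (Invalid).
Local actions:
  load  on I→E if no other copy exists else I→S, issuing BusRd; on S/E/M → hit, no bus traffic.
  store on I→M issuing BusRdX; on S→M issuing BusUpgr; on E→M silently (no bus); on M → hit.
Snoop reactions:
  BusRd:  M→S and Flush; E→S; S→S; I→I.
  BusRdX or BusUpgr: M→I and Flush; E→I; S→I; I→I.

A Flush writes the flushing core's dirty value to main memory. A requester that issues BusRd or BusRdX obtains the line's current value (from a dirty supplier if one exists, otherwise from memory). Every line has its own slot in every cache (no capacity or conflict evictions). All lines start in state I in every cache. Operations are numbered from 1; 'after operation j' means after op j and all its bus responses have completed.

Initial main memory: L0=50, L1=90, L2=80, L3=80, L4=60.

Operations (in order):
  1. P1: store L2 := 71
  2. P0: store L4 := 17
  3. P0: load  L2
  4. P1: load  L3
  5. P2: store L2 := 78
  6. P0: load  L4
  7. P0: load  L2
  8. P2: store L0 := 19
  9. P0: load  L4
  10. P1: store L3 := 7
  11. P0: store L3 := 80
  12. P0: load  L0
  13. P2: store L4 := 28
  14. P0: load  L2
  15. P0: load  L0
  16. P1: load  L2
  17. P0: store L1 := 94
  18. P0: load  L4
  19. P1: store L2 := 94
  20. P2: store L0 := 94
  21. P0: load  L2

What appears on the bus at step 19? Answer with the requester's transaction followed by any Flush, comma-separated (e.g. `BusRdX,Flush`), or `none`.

[1] P1: store L2 := 71 | P0:I, P1:M(71), P2:I | bus: BusRdX
[2] P0: store L4 := 17 | P0:M(17), P1:I, P2:I | bus: BusRdX
[3] P0: load  L2 | P0:S(71), P1:S(71), P2:I | bus: BusRd,Flush
[4] P1: load  L3 | P0:I, P1:E(80), P2:I | bus: BusRd
[5] P2: store L2 := 78 | P0:I, P1:I, P2:M(78) | bus: BusRdX
[6] P0: load  L4 | P0:M(17), P1:I, P2:I | bus: none
[7] P0: load  L2 | P0:S(78), P1:I, P2:S(78) | bus: BusRd,Flush
[8] P2: store L0 := 19 | P0:I, P1:I, P2:M(19) | bus: BusRdX
[9] P0: load  L4 | P0:M(17), P1:I, P2:I | bus: none
[10] P1: store L3 := 7 | P0:I, P1:M(7), P2:I | bus: none
[11] P0: store L3 := 80 | P0:M(80), P1:I, P2:I | bus: BusRdX,Flush
[12] P0: load  L0 | P0:S(19), P1:I, P2:S(19) | bus: BusRd,Flush
[13] P2: store L4 := 28 | P0:I, P1:I, P2:M(28) | bus: BusRdX,Flush
[14] P0: load  L2 | P0:S(78), P1:I, P2:S(78) | bus: none
[15] P0: load  L0 | P0:S(19), P1:I, P2:S(19) | bus: none
[16] P1: load  L2 | P0:S(78), P1:S(78), P2:S(78) | bus: BusRd
[17] P0: store L1 := 94 | P0:M(94), P1:I, P2:I | bus: BusRdX
[18] P0: load  L4 | P0:S(28), P1:I, P2:S(28) | bus: BusRd,Flush
[19] P1: store L2 := 94 | P0:I, P1:M(94), P2:I | bus: BusUpgr
[20] P2: store L0 := 94 | P0:I, P1:I, P2:M(94) | bus: BusUpgr
[21] P0: load  L2 | P0:S(94), P1:S(94), P2:I | bus: BusRd,Flush

bus = BusUpgr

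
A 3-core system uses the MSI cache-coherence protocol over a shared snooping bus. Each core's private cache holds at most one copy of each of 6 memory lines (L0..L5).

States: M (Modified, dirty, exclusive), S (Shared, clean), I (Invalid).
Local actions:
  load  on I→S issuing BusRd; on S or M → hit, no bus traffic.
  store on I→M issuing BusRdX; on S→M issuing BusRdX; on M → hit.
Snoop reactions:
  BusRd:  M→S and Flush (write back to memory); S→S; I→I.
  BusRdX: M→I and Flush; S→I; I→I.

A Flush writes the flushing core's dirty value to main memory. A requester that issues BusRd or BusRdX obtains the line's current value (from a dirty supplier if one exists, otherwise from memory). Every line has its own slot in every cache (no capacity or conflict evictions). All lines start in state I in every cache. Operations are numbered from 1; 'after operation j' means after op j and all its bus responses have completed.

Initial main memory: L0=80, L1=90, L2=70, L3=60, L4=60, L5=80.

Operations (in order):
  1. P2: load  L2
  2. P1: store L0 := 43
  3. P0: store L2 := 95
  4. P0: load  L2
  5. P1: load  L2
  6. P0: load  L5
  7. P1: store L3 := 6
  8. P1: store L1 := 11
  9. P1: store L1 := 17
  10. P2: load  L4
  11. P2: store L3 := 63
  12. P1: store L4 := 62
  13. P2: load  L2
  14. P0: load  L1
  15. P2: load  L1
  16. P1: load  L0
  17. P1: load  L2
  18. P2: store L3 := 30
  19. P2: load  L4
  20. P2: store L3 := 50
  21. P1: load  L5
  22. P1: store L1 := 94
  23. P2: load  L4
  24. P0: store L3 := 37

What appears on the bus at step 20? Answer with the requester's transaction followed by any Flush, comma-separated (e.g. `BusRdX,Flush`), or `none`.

bus = none

step 1: P2: load  L2  ⟶  IIS  (L2)  txn=BusRd  M[L2]=70
step 2: P1: store L0 := 43  ⟶  IMI  (L0)  txn=BusRdX  M[L0]=80
step 3: P0: store L2 := 95  ⟶  MII  (L2)  txn=BusRdX  M[L2]=70
step 4: P0: load  L2  ⟶  MII  (L2)  txn=∅  M[L2]=70
step 5: P1: load  L2  ⟶  SSI  (L2)  txn=BusRd+Flush  M[L2]=95
step 6: P0: load  L5  ⟶  SII  (L5)  txn=BusRd  M[L5]=80
step 7: P1: store L3 := 6  ⟶  IMI  (L3)  txn=BusRdX  M[L3]=60
step 8: P1: store L1 := 11  ⟶  IMI  (L1)  txn=BusRdX  M[L1]=90
step 9: P1: store L1 := 17  ⟶  IMI  (L1)  txn=∅  M[L1]=90
step 10: P2: load  L4  ⟶  IIS  (L4)  txn=BusRd  M[L4]=60
step 11: P2: store L3 := 63  ⟶  IIM  (L3)  txn=BusRdX+Flush  M[L3]=6
step 12: P1: store L4 := 62  ⟶  IMI  (L4)  txn=BusRdX  M[L4]=60
step 13: P2: load  L2  ⟶  SSS  (L2)  txn=BusRd  M[L2]=95
step 14: P0: load  L1  ⟶  SSI  (L1)  txn=BusRd+Flush  M[L1]=17
step 15: P2: load  L1  ⟶  SSS  (L1)  txn=BusRd  M[L1]=17
step 16: P1: load  L0  ⟶  IMI  (L0)  txn=∅  M[L0]=80
step 17: P1: load  L2  ⟶  SSS  (L2)  txn=∅  M[L2]=95
step 18: P2: store L3 := 30  ⟶  IIM  (L3)  txn=∅  M[L3]=6
step 19: P2: load  L4  ⟶  ISS  (L4)  txn=BusRd+Flush  M[L4]=62
step 20: P2: store L3 := 50  ⟶  IIM  (L3)  txn=∅  M[L3]=6
step 21: P1: load  L5  ⟶  SSI  (L5)  txn=BusRd  M[L5]=80
step 22: P1: store L1 := 94  ⟶  IMI  (L1)  txn=BusRdX  M[L1]=17
step 23: P2: load  L4  ⟶  ISS  (L4)  txn=∅  M[L4]=62
step 24: P0: store L3 := 37  ⟶  MII  (L3)  txn=BusRdX+Flush  M[L3]=50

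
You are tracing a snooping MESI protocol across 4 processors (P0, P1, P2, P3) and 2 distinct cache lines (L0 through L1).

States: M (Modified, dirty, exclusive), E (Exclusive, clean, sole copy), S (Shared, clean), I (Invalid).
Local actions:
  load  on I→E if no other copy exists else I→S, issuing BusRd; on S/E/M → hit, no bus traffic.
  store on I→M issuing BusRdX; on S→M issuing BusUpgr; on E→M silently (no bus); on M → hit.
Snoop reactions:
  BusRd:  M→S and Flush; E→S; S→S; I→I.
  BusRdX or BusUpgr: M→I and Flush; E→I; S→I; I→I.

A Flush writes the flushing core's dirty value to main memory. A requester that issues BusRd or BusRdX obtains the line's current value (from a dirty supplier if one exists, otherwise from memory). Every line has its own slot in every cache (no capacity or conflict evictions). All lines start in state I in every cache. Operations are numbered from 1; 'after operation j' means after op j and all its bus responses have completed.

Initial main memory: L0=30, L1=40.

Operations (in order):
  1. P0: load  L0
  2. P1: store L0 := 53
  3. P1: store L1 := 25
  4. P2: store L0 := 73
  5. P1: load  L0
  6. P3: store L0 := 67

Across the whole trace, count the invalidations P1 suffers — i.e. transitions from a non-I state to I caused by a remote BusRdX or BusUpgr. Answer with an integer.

[1] P0: load  L0 | P0:E(30), P1:I, P2:I, P3:I | bus: BusRd
[2] P1: store L0 := 53 | P0:I, P1:M(53), P2:I, P3:I | bus: BusRdX
[3] P1: store L1 := 25 | P0:I, P1:M(25), P2:I, P3:I | bus: BusRdX
[4] P2: store L0 := 73 | P0:I, P1:I, P2:M(73), P3:I | bus: BusRdX,Flush
[5] P1: load  L0 | P0:I, P1:S(73), P2:S(73), P3:I | bus: BusRd,Flush
[6] P3: store L0 := 67 | P0:I, P1:I, P2:I, P3:M(67) | bus: BusRdX

invalidations = 2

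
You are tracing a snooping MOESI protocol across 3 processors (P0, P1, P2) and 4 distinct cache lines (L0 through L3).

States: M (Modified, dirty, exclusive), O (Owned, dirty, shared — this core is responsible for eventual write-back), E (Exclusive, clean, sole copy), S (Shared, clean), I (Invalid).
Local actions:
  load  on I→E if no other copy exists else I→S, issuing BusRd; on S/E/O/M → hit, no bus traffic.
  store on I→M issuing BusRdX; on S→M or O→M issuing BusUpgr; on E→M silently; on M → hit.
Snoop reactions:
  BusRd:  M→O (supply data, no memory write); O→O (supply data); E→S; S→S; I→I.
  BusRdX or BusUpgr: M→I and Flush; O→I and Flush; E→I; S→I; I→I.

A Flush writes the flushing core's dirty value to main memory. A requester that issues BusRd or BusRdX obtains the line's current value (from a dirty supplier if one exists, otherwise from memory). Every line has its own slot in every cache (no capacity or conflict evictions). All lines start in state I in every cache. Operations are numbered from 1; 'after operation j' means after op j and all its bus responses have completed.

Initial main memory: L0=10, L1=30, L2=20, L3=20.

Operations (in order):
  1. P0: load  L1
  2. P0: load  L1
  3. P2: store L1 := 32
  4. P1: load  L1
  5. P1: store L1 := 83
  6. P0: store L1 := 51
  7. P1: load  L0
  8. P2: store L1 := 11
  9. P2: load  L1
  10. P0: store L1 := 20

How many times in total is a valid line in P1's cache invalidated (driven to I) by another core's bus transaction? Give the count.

invalidations = 1

[1] P0: load  L1 | P0:E(30), P1:I, P2:I | bus: BusRd
[2] P0: load  L1 | P0:E(30), P1:I, P2:I | bus: none
[3] P2: store L1 := 32 | P0:I, P1:I, P2:M(32) | bus: BusRdX
[4] P1: load  L1 | P0:I, P1:S(32), P2:O(32) | bus: BusRd
[5] P1: store L1 := 83 | P0:I, P1:M(83), P2:I | bus: BusUpgr,Flush
[6] P0: store L1 := 51 | P0:M(51), P1:I, P2:I | bus: BusRdX,Flush
[7] P1: load  L0 | P0:I, P1:E(10), P2:I | bus: BusRd
[8] P2: store L1 := 11 | P0:I, P1:I, P2:M(11) | bus: BusRdX,Flush
[9] P2: load  L1 | P0:I, P1:I, P2:M(11) | bus: none
[10] P0: store L1 := 20 | P0:M(20), P1:I, P2:I | bus: BusRdX,Flush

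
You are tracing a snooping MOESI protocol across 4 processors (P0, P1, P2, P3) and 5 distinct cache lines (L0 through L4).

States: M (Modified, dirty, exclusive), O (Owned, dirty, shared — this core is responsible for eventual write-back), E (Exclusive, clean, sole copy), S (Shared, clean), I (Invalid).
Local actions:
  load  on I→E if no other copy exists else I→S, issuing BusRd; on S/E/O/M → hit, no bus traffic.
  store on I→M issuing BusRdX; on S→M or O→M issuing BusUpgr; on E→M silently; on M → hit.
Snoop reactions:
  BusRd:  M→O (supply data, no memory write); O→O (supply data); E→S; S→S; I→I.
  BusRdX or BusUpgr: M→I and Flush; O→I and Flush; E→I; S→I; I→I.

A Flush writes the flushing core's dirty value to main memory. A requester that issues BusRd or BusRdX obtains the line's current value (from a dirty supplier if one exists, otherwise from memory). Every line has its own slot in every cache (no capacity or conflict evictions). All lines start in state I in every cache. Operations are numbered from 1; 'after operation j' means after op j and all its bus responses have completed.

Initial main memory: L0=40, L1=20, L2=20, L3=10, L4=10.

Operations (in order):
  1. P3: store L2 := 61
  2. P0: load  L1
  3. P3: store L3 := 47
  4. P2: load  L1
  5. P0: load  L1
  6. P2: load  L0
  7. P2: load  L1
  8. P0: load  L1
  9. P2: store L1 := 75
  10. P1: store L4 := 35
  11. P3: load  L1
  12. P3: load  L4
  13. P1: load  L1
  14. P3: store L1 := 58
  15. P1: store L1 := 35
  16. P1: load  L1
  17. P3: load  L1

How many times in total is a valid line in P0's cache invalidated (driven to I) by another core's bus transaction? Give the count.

  op1 P3: store L2 := 61 → I/I/I/M on L2; bus BusRdX; mem=20
  op2 P0: load  L1 → E/I/I/I on L1; bus BusRd; mem=20
  op3 P3: store L3 := 47 → I/I/I/M on L3; bus BusRdX; mem=10
  op4 P2: load  L1 → S/I/S/I on L1; bus BusRd; mem=20
  op5 P0: load  L1 → S/I/S/I on L1; bus (none); mem=20
  op6 P2: load  L0 → I/I/E/I on L0; bus BusRd; mem=40
  op7 P2: load  L1 → S/I/S/I on L1; bus (none); mem=20
  op8 P0: load  L1 → S/I/S/I on L1; bus (none); mem=20
  op9 P2: store L1 := 75 → I/I/M/I on L1; bus BusUpgr; mem=20
  op10 P1: store L4 := 35 → I/M/I/I on L4; bus BusRdX; mem=10
  op11 P3: load  L1 → I/I/O/S on L1; bus BusRd; mem=20
  op12 P3: load  L4 → I/O/I/S on L4; bus BusRd; mem=10
  op13 P1: load  L1 → I/S/O/S on L1; bus BusRd; mem=20
  op14 P3: store L1 := 58 → I/I/I/M on L1; bus BusUpgr Flush; mem=75
  op15 P1: store L1 := 35 → I/M/I/I on L1; bus BusRdX Flush; mem=58
  op16 P1: load  L1 → I/M/I/I on L1; bus (none); mem=58
  op17 P3: load  L1 → I/O/I/S on L1; bus BusRd; mem=58

invalidations = 1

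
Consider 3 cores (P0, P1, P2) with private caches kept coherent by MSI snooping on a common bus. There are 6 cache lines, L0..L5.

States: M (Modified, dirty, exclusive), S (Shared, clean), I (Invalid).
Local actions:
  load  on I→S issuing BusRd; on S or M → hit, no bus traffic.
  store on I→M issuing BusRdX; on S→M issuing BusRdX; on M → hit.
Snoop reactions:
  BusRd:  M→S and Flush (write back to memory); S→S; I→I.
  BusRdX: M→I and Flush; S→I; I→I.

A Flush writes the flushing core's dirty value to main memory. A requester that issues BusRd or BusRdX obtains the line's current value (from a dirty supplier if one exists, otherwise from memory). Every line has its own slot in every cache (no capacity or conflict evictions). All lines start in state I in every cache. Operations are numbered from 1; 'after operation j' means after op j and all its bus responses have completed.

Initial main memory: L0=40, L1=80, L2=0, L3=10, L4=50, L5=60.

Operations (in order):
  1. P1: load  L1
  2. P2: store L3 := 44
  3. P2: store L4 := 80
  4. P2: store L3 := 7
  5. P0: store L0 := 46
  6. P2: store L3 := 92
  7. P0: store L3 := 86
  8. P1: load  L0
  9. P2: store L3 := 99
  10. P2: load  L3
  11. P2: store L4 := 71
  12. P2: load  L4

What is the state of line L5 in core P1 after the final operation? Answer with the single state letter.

step 1: P1: load  L1  ⟶  ISI  (L1)  txn=BusRd  M[L1]=80
step 2: P2: store L3 := 44  ⟶  IIM  (L3)  txn=BusRdX  M[L3]=10
step 3: P2: store L4 := 80  ⟶  IIM  (L4)  txn=BusRdX  M[L4]=50
step 4: P2: store L3 := 7  ⟶  IIM  (L3)  txn=∅  M[L3]=10
step 5: P0: store L0 := 46  ⟶  MII  (L0)  txn=BusRdX  M[L0]=40
step 6: P2: store L3 := 92  ⟶  IIM  (L3)  txn=∅  M[L3]=10
step 7: P0: store L3 := 86  ⟶  MII  (L3)  txn=BusRdX+Flush  M[L3]=92
step 8: P1: load  L0  ⟶  SSI  (L0)  txn=BusRd+Flush  M[L0]=46
step 9: P2: store L3 := 99  ⟶  IIM  (L3)  txn=BusRdX+Flush  M[L3]=86
step 10: P2: load  L3  ⟶  IIM  (L3)  txn=∅  M[L3]=86
step 11: P2: store L4 := 71  ⟶  IIM  (L4)  txn=∅  M[L4]=50
step 12: P2: load  L4  ⟶  IIM  (L4)  txn=∅  M[L4]=50

state = I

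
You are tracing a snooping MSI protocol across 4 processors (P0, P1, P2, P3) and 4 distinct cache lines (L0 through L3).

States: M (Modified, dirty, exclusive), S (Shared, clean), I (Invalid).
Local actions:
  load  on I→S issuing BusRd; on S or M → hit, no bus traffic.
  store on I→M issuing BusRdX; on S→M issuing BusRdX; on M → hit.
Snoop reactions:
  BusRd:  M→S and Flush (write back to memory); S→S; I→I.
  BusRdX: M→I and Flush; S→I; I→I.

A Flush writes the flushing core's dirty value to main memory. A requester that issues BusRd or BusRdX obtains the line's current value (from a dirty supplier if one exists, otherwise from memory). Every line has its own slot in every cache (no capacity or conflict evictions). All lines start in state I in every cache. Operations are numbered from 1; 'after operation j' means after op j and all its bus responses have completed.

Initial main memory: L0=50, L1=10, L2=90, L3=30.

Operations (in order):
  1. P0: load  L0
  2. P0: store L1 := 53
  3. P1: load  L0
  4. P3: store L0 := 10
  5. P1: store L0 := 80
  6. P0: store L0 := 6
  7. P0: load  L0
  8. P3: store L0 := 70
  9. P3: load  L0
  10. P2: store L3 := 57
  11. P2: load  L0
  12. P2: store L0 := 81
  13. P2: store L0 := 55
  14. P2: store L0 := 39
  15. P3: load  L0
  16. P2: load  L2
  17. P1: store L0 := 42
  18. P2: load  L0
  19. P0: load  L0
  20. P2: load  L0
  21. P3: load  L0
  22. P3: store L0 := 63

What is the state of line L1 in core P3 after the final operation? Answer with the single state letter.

1. P0: load  L0  bus=[BusRd]  L0: P0=S P1=I P2=I P3=I  mem[L0]=50
2. P0: store L1 := 53  bus=[BusRdX]  L1: P0=M P1=I P2=I P3=I  mem[L1]=10
3. P1: load  L0  bus=[BusRd]  L0: P0=S P1=S P2=I P3=I  mem[L0]=50
4. P3: store L0 := 10  bus=[BusRdX]  L0: P0=I P1=I P2=I P3=M  mem[L0]=50
5. P1: store L0 := 80  bus=[BusRdX,Flush]  L0: P0=I P1=M P2=I P3=I  mem[L0]=10
6. P0: store L0 := 6  bus=[BusRdX,Flush]  L0: P0=M P1=I P2=I P3=I  mem[L0]=80
7. P0: load  L0  bus=[-]  L0: P0=M P1=I P2=I P3=I  mem[L0]=80
8. P3: store L0 := 70  bus=[BusRdX,Flush]  L0: P0=I P1=I P2=I P3=M  mem[L0]=6
9. P3: load  L0  bus=[-]  L0: P0=I P1=I P2=I P3=M  mem[L0]=6
10. P2: store L3 := 57  bus=[BusRdX]  L3: P0=I P1=I P2=M P3=I  mem[L3]=30
11. P2: load  L0  bus=[BusRd,Flush]  L0: P0=I P1=I P2=S P3=S  mem[L0]=70
12. P2: store L0 := 81  bus=[BusRdX]  L0: P0=I P1=I P2=M P3=I  mem[L0]=70
13. P2: store L0 := 55  bus=[-]  L0: P0=I P1=I P2=M P3=I  mem[L0]=70
14. P2: store L0 := 39  bus=[-]  L0: P0=I P1=I P2=M P3=I  mem[L0]=70
15. P3: load  L0  bus=[BusRd,Flush]  L0: P0=I P1=I P2=S P3=S  mem[L0]=39
16. P2: load  L2  bus=[BusRd]  L2: P0=I P1=I P2=S P3=I  mem[L2]=90
17. P1: store L0 := 42  bus=[BusRdX]  L0: P0=I P1=M P2=I P3=I  mem[L0]=39
18. P2: load  L0  bus=[BusRd,Flush]  L0: P0=I P1=S P2=S P3=I  mem[L0]=42
19. P0: load  L0  bus=[BusRd]  L0: P0=S P1=S P2=S P3=I  mem[L0]=42
20. P2: load  L0  bus=[-]  L0: P0=S P1=S P2=S P3=I  mem[L0]=42
21. P3: load  L0  bus=[BusRd]  L0: P0=S P1=S P2=S P3=S  mem[L0]=42
22. P3: store L0 := 63  bus=[BusRdX]  L0: P0=I P1=I P2=I P3=M  mem[L0]=42

state = I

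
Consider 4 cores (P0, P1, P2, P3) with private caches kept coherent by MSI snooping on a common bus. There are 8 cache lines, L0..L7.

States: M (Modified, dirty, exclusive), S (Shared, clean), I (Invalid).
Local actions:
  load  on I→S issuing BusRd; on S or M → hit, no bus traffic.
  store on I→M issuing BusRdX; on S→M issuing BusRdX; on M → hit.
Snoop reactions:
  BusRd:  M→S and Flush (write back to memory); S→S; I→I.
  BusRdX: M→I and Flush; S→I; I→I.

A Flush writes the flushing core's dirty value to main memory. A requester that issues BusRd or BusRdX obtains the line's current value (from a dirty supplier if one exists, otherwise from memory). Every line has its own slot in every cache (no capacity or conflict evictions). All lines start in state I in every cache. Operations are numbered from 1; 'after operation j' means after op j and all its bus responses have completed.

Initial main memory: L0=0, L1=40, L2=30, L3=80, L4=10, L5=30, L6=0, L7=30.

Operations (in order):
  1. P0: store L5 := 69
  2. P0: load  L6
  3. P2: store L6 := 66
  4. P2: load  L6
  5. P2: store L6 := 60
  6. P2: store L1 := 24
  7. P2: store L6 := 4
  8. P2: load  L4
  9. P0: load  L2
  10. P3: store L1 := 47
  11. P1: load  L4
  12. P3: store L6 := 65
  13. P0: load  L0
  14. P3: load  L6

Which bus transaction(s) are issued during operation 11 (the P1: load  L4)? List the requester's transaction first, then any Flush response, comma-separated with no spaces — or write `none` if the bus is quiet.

[1] P0: store L5 := 69 | P0:M(69), P1:I, P2:I, P3:I | bus: BusRdX
[2] P0: load  L6 | P0:S(0), P1:I, P2:I, P3:I | bus: BusRd
[3] P2: store L6 := 66 | P0:I, P1:I, P2:M(66), P3:I | bus: BusRdX
[4] P2: load  L6 | P0:I, P1:I, P2:M(66), P3:I | bus: none
[5] P2: store L6 := 60 | P0:I, P1:I, P2:M(60), P3:I | bus: none
[6] P2: store L1 := 24 | P0:I, P1:I, P2:M(24), P3:I | bus: BusRdX
[7] P2: store L6 := 4 | P0:I, P1:I, P2:M(4), P3:I | bus: none
[8] P2: load  L4 | P0:I, P1:I, P2:S(10), P3:I | bus: BusRd
[9] P0: load  L2 | P0:S(30), P1:I, P2:I, P3:I | bus: BusRd
[10] P3: store L1 := 47 | P0:I, P1:I, P2:I, P3:M(47) | bus: BusRdX,Flush
[11] P1: load  L4 | P0:I, P1:S(10), P2:S(10), P3:I | bus: BusRd
[12] P3: store L6 := 65 | P0:I, P1:I, P2:I, P3:M(65) | bus: BusRdX,Flush
[13] P0: load  L0 | P0:S(0), P1:I, P2:I, P3:I | bus: BusRd
[14] P3: load  L6 | P0:I, P1:I, P2:I, P3:M(65) | bus: none

bus = BusRd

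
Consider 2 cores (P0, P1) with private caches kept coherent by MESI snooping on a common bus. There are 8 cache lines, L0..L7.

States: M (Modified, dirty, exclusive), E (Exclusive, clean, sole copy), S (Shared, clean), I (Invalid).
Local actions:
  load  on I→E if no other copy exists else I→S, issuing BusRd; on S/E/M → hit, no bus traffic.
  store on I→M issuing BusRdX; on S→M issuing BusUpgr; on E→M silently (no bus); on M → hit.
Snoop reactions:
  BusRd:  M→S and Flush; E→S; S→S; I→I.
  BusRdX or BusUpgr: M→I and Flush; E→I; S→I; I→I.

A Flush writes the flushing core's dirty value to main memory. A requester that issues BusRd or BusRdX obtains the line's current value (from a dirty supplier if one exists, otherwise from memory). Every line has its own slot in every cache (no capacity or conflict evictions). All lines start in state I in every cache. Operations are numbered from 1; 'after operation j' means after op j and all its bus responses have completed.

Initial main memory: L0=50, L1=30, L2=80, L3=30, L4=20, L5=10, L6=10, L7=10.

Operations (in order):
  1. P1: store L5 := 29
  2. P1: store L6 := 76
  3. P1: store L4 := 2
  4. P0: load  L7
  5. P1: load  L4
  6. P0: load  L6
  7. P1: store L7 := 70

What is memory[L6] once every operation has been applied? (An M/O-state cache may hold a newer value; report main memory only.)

memory[L6] = 76

1. P1: store L5 := 29  bus=[BusRdX]  L5: P0=I P1=M  mem[L5]=10
2. P1: store L6 := 76  bus=[BusRdX]  L6: P0=I P1=M  mem[L6]=10
3. P1: store L4 := 2  bus=[BusRdX]  L4: P0=I P1=M  mem[L4]=20
4. P0: load  L7  bus=[BusRd]  L7: P0=E P1=I  mem[L7]=10
5. P1: load  L4  bus=[-]  L4: P0=I P1=M  mem[L4]=20
6. P0: load  L6  bus=[BusRd,Flush]  L6: P0=S P1=S  mem[L6]=76
7. P1: store L7 := 70  bus=[BusRdX]  L7: P0=I P1=M  mem[L7]=10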